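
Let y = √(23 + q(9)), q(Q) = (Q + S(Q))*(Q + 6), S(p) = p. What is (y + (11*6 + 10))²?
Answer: (76 + √293)² ≈ 8670.8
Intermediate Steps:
q(Q) = 2*Q*(6 + Q) (q(Q) = (Q + Q)*(Q + 6) = (2*Q)*(6 + Q) = 2*Q*(6 + Q))
y = √293 (y = √(23 + 2*9*(6 + 9)) = √(23 + 2*9*15) = √(23 + 270) = √293 ≈ 17.117)
(y + (11*6 + 10))² = (√293 + (11*6 + 10))² = (√293 + (66 + 10))² = (√293 + 76)² = (76 + √293)²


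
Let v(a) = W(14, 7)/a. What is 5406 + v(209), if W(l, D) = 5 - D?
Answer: 1129852/209 ≈ 5406.0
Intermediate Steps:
v(a) = -2/a (v(a) = (5 - 1*7)/a = (5 - 7)/a = -2/a)
5406 + v(209) = 5406 - 2/209 = 1129852/209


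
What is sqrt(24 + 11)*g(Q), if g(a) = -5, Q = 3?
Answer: -5*sqrt(35) ≈ -29.580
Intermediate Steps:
sqrt(24 + 11)*g(Q) = sqrt(24 + 11)*(-5) = sqrt(35)*(-5) = -5*sqrt(35)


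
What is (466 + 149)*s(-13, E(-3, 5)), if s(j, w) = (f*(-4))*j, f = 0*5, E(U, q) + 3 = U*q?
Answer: 0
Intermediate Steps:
E(U, q) = -3 + U*q
f = 0
s(j, w) = 0 (s(j, w) = (0*(-4))*j = 0*j = 0)
(466 + 149)*s(-13, E(-3, 5)) = (466 + 149)*0 = 615*0 = 0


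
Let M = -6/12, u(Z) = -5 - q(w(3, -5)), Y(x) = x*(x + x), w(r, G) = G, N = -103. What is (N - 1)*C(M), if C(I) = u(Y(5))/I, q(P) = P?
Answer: 0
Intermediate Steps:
Y(x) = 2*x**2 (Y(x) = x*(2*x) = 2*x**2)
u(Z) = 0 (u(Z) = -5 - 1*(-5) = -5 + 5 = 0)
M = -1/2 (M = -6*1/12 = -1/2 ≈ -0.50000)
C(I) = 0 (C(I) = 0/I = 0)
(N - 1)*C(M) = (-103 - 1)*0 = -104*0 = 0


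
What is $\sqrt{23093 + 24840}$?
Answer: $\sqrt{47933} \approx 218.94$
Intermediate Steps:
$\sqrt{23093 + 24840} = \sqrt{47933}$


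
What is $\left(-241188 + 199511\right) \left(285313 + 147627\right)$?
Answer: $-18043640380$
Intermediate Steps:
$\left(-241188 + 199511\right) \left(285313 + 147627\right) = \left(-41677\right) 432940 = -18043640380$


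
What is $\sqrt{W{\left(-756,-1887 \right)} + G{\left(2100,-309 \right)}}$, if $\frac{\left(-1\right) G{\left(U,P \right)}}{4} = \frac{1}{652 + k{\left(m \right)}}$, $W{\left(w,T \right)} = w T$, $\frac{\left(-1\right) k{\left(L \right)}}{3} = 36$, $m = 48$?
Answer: $\frac{\sqrt{6596468894}}{68} \approx 1194.4$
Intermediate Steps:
$k{\left(L \right)} = -108$ ($k{\left(L \right)} = \left(-3\right) 36 = -108$)
$W{\left(w,T \right)} = T w$
$G{\left(U,P \right)} = - \frac{1}{136}$ ($G{\left(U,P \right)} = - \frac{4}{652 - 108} = - \frac{4}{544} = \left(-4\right) \frac{1}{544} = - \frac{1}{136}$)
$\sqrt{W{\left(-756,-1887 \right)} + G{\left(2100,-309 \right)}} = \sqrt{\left(-1887\right) \left(-756\right) - \frac{1}{136}} = \sqrt{1426572 - \frac{1}{136}} = \sqrt{\frac{194013791}{136}} = \frac{\sqrt{6596468894}}{68}$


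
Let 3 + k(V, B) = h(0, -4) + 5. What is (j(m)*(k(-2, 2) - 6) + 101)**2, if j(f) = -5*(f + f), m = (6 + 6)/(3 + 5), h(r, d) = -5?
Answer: 55696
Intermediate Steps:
k(V, B) = -3 (k(V, B) = -3 + (-5 + 5) = -3 + 0 = -3)
m = 3/2 (m = 12/8 = 12*(1/8) = 3/2 ≈ 1.5000)
j(f) = -10*f
(j(m)*(k(-2, 2) - 6) + 101)**2 = ((-10*3/2)*(-3 - 6) + 101)**2 = (-15*(-9) + 101)**2 = (135 + 101)**2 = 236**2 = 55696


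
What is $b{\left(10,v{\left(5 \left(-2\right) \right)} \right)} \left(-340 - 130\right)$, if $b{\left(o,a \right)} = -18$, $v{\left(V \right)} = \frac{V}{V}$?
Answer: $8460$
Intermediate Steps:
$v{\left(V \right)} = 1$
$b{\left(10,v{\left(5 \left(-2\right) \right)} \right)} \left(-340 - 130\right) = - 18 \left(-340 - 130\right) = \left(-18\right) \left(-470\right) = 8460$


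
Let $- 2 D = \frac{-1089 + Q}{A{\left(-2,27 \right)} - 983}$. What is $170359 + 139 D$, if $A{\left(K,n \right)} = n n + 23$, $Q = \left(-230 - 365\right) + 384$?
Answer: $\frac{39262579}{231} \approx 1.6997 \cdot 10^{5}$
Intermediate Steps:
$Q = -211$ ($Q = -595 + 384 = -211$)
$A{\left(K,n \right)} = 23 + n^{2}$ ($A{\left(K,n \right)} = n^{2} + 23 = 23 + n^{2}$)
$D = - \frac{650}{231}$ ($D = - \frac{\left(-1089 - 211\right) \frac{1}{\left(23 + 27^{2}\right) - 983}}{2} = - \frac{\left(-1300\right) \frac{1}{\left(23 + 729\right) - 983}}{2} = - \frac{\left(-1300\right) \frac{1}{752 - 983}}{2} = - \frac{\left(-1300\right) \frac{1}{-231}}{2} = - \frac{\left(-1300\right) \left(- \frac{1}{231}\right)}{2} = \left(- \frac{1}{2}\right) \frac{1300}{231} = - \frac{650}{231} \approx -2.8139$)
$170359 + 139 D = 170359 + 139 \left(- \frac{650}{231}\right) = 170359 - \frac{90350}{231} = \frac{39262579}{231}$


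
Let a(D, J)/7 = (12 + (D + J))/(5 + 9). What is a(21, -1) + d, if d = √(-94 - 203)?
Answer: 16 + 3*I*√33 ≈ 16.0 + 17.234*I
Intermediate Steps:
a(D, J) = 6 + D/2 + J/2 (a(D, J) = 7*((12 + (D + J))/(5 + 9)) = 7*((12 + D + J)/14) = 7*((12 + D + J)*(1/14)) = 7*(6/7 + D/14 + J/14) = 6 + D/2 + J/2)
d = 3*I*√33 (d = √(-297) = 3*I*√33 ≈ 17.234*I)
a(21, -1) + d = (6 + (½)*21 + (½)*(-1)) + 3*I*√33 = (6 + 21/2 - ½) + 3*I*√33 = 16 + 3*I*√33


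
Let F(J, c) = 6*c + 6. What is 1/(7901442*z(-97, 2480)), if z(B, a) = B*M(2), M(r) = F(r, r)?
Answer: -1/13795917732 ≈ -7.2485e-11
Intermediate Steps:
F(J, c) = 6 + 6*c
M(r) = 6 + 6*r
z(B, a) = 18*B (z(B, a) = B*(6 + 6*2) = B*(6 + 12) = B*18 = 18*B)
1/(7901442*z(-97, 2480)) = 1/(7901442*((18*(-97)))) = (1/7901442)/(-1746) = (1/7901442)*(-1/1746) = -1/13795917732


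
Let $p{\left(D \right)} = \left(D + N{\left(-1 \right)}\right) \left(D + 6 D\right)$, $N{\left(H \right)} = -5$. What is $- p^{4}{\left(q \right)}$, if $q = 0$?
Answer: $0$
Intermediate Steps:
$p{\left(D \right)} = 7 D \left(-5 + D\right)$ ($p{\left(D \right)} = \left(D - 5\right) \left(D + 6 D\right) = \left(-5 + D\right) 7 D = 7 D \left(-5 + D\right)$)
$- p^{4}{\left(q \right)} = - \left(7 \cdot 0 \left(-5 + 0\right)\right)^{4} = - \left(7 \cdot 0 \left(-5\right)\right)^{4} = - 0^{4} = \left(-1\right) 0 = 0$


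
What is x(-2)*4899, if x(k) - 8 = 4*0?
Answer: 39192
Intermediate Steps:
x(k) = 8 (x(k) = 8 + 4*0 = 8 + 0 = 8)
x(-2)*4899 = 8*4899 = 39192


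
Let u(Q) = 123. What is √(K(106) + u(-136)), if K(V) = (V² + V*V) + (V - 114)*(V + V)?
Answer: √20899 ≈ 144.56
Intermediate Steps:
K(V) = 2*V² + 2*V*(-114 + V) (K(V) = (V² + V²) + (-114 + V)*(2*V) = 2*V² + 2*V*(-114 + V))
√(K(106) + u(-136)) = √(4*106*(-57 + 106) + 123) = √(4*106*49 + 123) = √(20776 + 123) = √20899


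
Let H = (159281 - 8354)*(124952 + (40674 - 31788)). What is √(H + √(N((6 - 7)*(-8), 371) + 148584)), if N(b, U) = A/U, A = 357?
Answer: √(56741147823234 + 53*√417375159)/53 ≈ 1.4213e+5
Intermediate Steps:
N(b, U) = 357/U
H = 20199767826 (H = 150927*(124952 + 8886) = 150927*133838 = 20199767826)
√(H + √(N((6 - 7)*(-8), 371) + 148584)) = √(20199767826 + √(357/371 + 148584)) = √(20199767826 + √(357*(1/371) + 148584)) = √(20199767826 + √(51/53 + 148584)) = √(20199767826 + √(7875003/53)) = √(20199767826 + √417375159/53)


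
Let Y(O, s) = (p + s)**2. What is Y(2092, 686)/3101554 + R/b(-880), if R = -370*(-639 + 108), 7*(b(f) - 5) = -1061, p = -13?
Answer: -236948416417/176788578 ≈ -1340.3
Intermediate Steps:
b(f) = -1026/7 (b(f) = 5 + (1/7)*(-1061) = 5 - 1061/7 = -1026/7)
Y(O, s) = (-13 + s)**2
R = 196470 (R = -370*(-531) = 196470)
Y(2092, 686)/3101554 + R/b(-880) = (-13 + 686)**2/3101554 + 196470/(-1026/7) = 673**2*(1/3101554) + 196470*(-7/1026) = 452929*(1/3101554) - 76405/57 = 452929/3101554 - 76405/57 = -236948416417/176788578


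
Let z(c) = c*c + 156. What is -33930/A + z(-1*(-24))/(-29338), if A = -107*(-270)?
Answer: -5647699/4708749 ≈ -1.1994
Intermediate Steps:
A = 28890
z(c) = 156 + c**2 (z(c) = c**2 + 156 = 156 + c**2)
-33930/A + z(-1*(-24))/(-29338) = -33930/28890 + (156 + (-1*(-24))**2)/(-29338) = -33930*1/28890 + (156 + 24**2)*(-1/29338) = -377/321 + (156 + 576)*(-1/29338) = -377/321 + 732*(-1/29338) = -377/321 - 366/14669 = -5647699/4708749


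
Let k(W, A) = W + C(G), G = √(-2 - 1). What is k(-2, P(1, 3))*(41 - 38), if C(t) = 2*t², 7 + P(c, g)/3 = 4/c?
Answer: -24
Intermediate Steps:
P(c, g) = -21 + 12/c (P(c, g) = -21 + 3*(4/c) = -21 + 12/c)
G = I*√3 (G = √(-3) = I*√3 ≈ 1.732*I)
k(W, A) = -6 + W (k(W, A) = W + 2*(I*√3)² = W + 2*(-3) = W - 6 = -6 + W)
k(-2, P(1, 3))*(41 - 38) = (-6 - 2)*(41 - 38) = -8*3 = -24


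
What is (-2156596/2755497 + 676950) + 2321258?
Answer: 8261550992780/2755497 ≈ 2.9982e+6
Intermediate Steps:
(-2156596/2755497 + 676950) + 2321258 = 1865331537554/2755497 + 2321258 = 8261550992780/2755497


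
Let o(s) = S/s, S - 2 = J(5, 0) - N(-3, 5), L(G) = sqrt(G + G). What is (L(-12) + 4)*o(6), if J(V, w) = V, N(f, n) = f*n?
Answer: 44/3 + 22*I*sqrt(6)/3 ≈ 14.667 + 17.963*I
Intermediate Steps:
L(G) = sqrt(2)*sqrt(G) (L(G) = sqrt(2*G) = sqrt(2)*sqrt(G))
S = 22 (S = 2 + (5 - (-3)*5) = 2 + (5 - 1*(-15)) = 2 + (5 + 15) = 2 + 20 = 22)
o(s) = 22/s
(L(-12) + 4)*o(6) = (sqrt(2)*sqrt(-12) + 4)*(22/6) = (sqrt(2)*(2*I*sqrt(3)) + 4)*(22*(1/6)) = (2*I*sqrt(6) + 4)*(11/3) = (4 + 2*I*sqrt(6))*(11/3) = 44/3 + 22*I*sqrt(6)/3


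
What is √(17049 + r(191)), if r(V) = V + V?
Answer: √17431 ≈ 132.03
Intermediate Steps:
r(V) = 2*V
√(17049 + r(191)) = √(17049 + 2*191) = √(17049 + 382) = √17431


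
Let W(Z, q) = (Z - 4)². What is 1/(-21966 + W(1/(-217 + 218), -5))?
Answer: -1/21957 ≈ -4.5544e-5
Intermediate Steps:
W(Z, q) = (-4 + Z)²
1/(-21966 + W(1/(-217 + 218), -5)) = 1/(-21966 + (-4 + 1/(-217 + 218))²) = 1/(-21966 + (-4 + 1/1)²) = 1/(-21966 + (-4 + 1)²) = 1/(-21966 + (-3)²) = 1/(-21966 + 9) = 1/(-21957) = -1/21957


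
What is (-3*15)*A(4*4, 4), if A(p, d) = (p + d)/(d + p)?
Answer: -45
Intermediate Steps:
A(p, d) = 1 (A(p, d) = (d + p)/(d + p) = 1)
(-3*15)*A(4*4, 4) = -3*15*1 = -45*1 = -45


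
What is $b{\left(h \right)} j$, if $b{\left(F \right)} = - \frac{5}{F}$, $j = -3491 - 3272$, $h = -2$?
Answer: $- \frac{33815}{2} \approx -16908.0$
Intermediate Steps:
$j = -6763$
$b{\left(h \right)} j = - \frac{5}{-2} \left(-6763\right) = \left(-5\right) \left(- \frac{1}{2}\right) \left(-6763\right) = \frac{5}{2} \left(-6763\right) = - \frac{33815}{2}$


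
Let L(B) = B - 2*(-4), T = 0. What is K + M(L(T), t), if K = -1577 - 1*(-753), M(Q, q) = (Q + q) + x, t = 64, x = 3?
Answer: -749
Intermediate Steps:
L(B) = 8 + B (L(B) = B + 8 = 8 + B)
M(Q, q) = 3 + Q + q (M(Q, q) = (Q + q) + 3 = 3 + Q + q)
K = -824 (K = -1577 + 753 = -824)
K + M(L(T), t) = -824 + (3 + (8 + 0) + 64) = -824 + (3 + 8 + 64) = -824 + 75 = -749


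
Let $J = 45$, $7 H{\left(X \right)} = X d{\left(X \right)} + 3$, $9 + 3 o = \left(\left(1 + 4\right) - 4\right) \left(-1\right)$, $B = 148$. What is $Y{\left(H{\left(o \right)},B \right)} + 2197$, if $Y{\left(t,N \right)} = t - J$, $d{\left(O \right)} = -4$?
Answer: $\frac{6463}{3} \approx 2154.3$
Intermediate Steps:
$o = - \frac{10}{3}$ ($o = -3 + \frac{\left(\left(1 + 4\right) - 4\right) \left(-1\right)}{3} = -3 + \frac{\left(5 - 4\right) \left(-1\right)}{3} = -3 + \frac{1 \left(-1\right)}{3} = -3 + \frac{1}{3} \left(-1\right) = -3 - \frac{1}{3} = - \frac{10}{3} \approx -3.3333$)
$H{\left(X \right)} = \frac{3}{7} - \frac{4 X}{7}$ ($H{\left(X \right)} = \frac{X \left(-4\right) + 3}{7} = \frac{- 4 X + 3}{7} = \frac{3 - 4 X}{7} = \frac{3}{7} - \frac{4 X}{7}$)
$Y{\left(t,N \right)} = -45 + t$ ($Y{\left(t,N \right)} = t - 45 = -45 + t$)
$Y{\left(H{\left(o \right)},B \right)} + 2197 = \left(-45 + \left(\frac{3}{7} - - \frac{40}{21}\right)\right) + 2197 = \left(-45 + \left(\frac{3}{7} + \frac{40}{21}\right)\right) + 2197 = \left(-45 + \frac{7}{3}\right) + 2197 = - \frac{128}{3} + 2197 = \frac{6463}{3}$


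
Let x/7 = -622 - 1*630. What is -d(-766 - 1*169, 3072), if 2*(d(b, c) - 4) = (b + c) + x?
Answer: 6619/2 ≈ 3309.5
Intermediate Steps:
x = -8764 (x = 7*(-622 - 1*630) = 7*(-622 - 630) = 7*(-1252) = -8764)
d(b, c) = -4378 + b/2 + c/2 (d(b, c) = 4 + ((b + c) - 8764)/2 = 4 + (-8764 + b + c)/2 = 4 + (-4382 + b/2 + c/2) = -4378 + b/2 + c/2)
-d(-766 - 1*169, 3072) = -(-4378 + (-766 - 1*169)/2 + (1/2)*3072) = -(-4378 + (-766 - 169)/2 + 1536) = -(-4378 + (1/2)*(-935) + 1536) = -(-4378 - 935/2 + 1536) = -1*(-6619/2) = 6619/2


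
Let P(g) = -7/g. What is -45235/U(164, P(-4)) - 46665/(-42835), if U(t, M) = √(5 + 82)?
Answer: 9333/8567 - 45235*√87/87 ≈ -4848.6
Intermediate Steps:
U(t, M) = √87
-45235/U(164, P(-4)) - 46665/(-42835) = -45235*√87/87 - 46665/(-42835) = -45235*√87/87 - 46665*(-1/42835) = -45235*√87/87 + 9333/8567 = 9333/8567 - 45235*√87/87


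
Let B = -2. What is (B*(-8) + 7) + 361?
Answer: 384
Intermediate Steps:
(B*(-8) + 7) + 361 = (-2*(-8) + 7) + 361 = (16 + 7) + 361 = 23 + 361 = 384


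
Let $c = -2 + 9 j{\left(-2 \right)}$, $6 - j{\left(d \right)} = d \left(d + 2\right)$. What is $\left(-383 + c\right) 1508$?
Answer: $-499148$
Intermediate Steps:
$j{\left(d \right)} = 6 - d \left(2 + d\right)$ ($j{\left(d \right)} = 6 - d \left(d + 2\right) = 6 - d \left(2 + d\right)$)
$c = 52$ ($c = -2 + 9 \left(6 - \left(-2\right)^{2} - -4\right) = -2 + 9 \left(6 - 4 + 4\right) = -2 + 9 \cdot 6 = -2 + 54 = 52$)
$\left(-383 + c\right) 1508 = \left(-383 + 52\right) 1508 = \left(-331\right) 1508 = -499148$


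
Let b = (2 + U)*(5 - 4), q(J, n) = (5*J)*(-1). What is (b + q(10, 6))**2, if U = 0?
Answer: 2304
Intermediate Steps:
q(J, n) = -5*J
b = 2 (b = (2 + 0)*(5 - 4) = 2*1 = 2)
(b + q(10, 6))**2 = (2 - 5*10)**2 = (2 - 50)**2 = (-48)**2 = 2304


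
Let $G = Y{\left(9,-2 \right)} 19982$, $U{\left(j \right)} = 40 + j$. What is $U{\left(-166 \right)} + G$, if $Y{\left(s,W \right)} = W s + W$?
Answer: $-399766$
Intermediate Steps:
$Y{\left(s,W \right)} = W + W s$
$G = -399640$ ($G = - 2 \left(1 + 9\right) 19982 = \left(-2\right) 10 \cdot 19982 = \left(-20\right) 19982 = -399640$)
$U{\left(-166 \right)} + G = \left(40 - 166\right) - 399640 = -126 - 399640 = -399766$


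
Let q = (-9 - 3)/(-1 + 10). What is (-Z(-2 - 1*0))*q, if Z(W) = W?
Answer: -8/3 ≈ -2.6667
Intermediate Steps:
q = -4/3 (q = -12/9 = -12*⅑ = -4/3 ≈ -1.3333)
(-Z(-2 - 1*0))*q = -(-2 - 1*0)*(-4/3) = -(-2 + 0)*(-4/3) = -1*(-2)*(-4/3) = 2*(-4/3) = -8/3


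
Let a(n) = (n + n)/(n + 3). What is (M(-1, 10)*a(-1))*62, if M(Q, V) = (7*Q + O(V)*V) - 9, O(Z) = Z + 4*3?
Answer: -12648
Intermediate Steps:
O(Z) = 12 + Z (O(Z) = Z + 12 = 12 + Z)
a(n) = 2*n/(3 + n) (a(n) = (2*n)/(3 + n) = 2*n/(3 + n))
M(Q, V) = -9 + 7*Q + V*(12 + V) (M(Q, V) = (7*Q + (12 + V)*V) - 9 = (7*Q + V*(12 + V)) - 9 = -9 + 7*Q + V*(12 + V))
(M(-1, 10)*a(-1))*62 = ((-9 + 7*(-1) + 10*(12 + 10))*(2*(-1)/(3 - 1)))*62 = ((-9 - 7 + 10*22)*(2*(-1)/2))*62 = ((-9 - 7 + 220)*(2*(-1)*(1/2)))*62 = (204*(-1))*62 = -204*62 = -12648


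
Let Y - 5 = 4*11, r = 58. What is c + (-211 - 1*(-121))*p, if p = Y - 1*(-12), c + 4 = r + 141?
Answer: -5295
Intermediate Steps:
Y = 49 (Y = 5 + 4*11 = 5 + 44 = 49)
c = 195 (c = -4 + (58 + 141) = -4 + 199 = 195)
p = 61 (p = 49 - 1*(-12) = 49 + 12 = 61)
c + (-211 - 1*(-121))*p = 195 + (-211 - 1*(-121))*61 = 195 + (-211 + 121)*61 = 195 - 90*61 = 195 - 5490 = -5295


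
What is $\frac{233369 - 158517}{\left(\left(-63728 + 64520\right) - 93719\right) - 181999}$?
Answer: $- \frac{37426}{137463} \approx -0.27226$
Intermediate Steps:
$\frac{233369 - 158517}{\left(\left(-63728 + 64520\right) - 93719\right) - 181999} = \frac{74852}{\left(792 - 93719\right) - 181999} = \frac{74852}{-92927 - 181999} = \frac{74852}{-274926} = 74852 \left(- \frac{1}{274926}\right) = - \frac{37426}{137463}$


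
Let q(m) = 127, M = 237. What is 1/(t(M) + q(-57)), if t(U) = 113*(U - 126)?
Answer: 1/12670 ≈ 7.8927e-5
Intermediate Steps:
t(U) = -14238 + 113*U (t(U) = 113*(-126 + U) = -14238 + 113*U)
1/(t(M) + q(-57)) = 1/((-14238 + 113*237) + 127) = 1/((-14238 + 26781) + 127) = 1/(12543 + 127) = 1/12670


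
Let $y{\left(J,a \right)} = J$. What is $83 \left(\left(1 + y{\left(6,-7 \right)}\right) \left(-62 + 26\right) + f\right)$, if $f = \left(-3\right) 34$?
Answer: $-29382$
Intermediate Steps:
$f = -102$
$83 \left(\left(1 + y{\left(6,-7 \right)}\right) \left(-62 + 26\right) + f\right) = 83 \left(\left(1 + 6\right) \left(-62 + 26\right) - 102\right) = 83 \left(7 \left(-36\right) - 102\right) = 83 \left(-252 - 102\right) = 83 \left(-354\right) = -29382$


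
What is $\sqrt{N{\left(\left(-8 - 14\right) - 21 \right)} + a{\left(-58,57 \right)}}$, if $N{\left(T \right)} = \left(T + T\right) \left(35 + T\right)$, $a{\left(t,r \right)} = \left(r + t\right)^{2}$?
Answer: $\sqrt{689} \approx 26.249$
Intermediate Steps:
$N{\left(T \right)} = 2 T \left(35 + T\right)$
$\sqrt{N{\left(\left(-8 - 14\right) - 21 \right)} + a{\left(-58,57 \right)}} = \sqrt{2 \left(\left(-8 - 14\right) - 21\right) \left(35 - 43\right) + \left(57 - 58\right)^{2}} = \sqrt{2 \left(-22 - 21\right) \left(35 - 43\right) + \left(-1\right)^{2}} = \sqrt{2 \left(-43\right) \left(35 - 43\right) + 1} = \sqrt{2 \left(-43\right) \left(-8\right) + 1} = \sqrt{688 + 1} = \sqrt{689}$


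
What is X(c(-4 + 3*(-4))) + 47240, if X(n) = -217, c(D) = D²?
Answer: 47023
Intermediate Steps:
X(c(-4 + 3*(-4))) + 47240 = -217 + 47240 = 47023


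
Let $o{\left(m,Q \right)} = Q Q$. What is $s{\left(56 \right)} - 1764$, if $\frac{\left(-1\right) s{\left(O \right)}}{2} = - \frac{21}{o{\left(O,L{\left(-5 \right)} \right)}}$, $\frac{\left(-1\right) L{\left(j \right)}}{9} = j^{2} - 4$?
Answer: $- \frac{3000562}{1701} \approx -1764.0$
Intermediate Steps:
$L{\left(j \right)} = 36 - 9 j^{2}$ ($L{\left(j \right)} = - 9 \left(j^{2} - 4\right) = - 9 \left(-4 + j^{2}\right) = 36 - 9 j^{2}$)
$o{\left(m,Q \right)} = Q^{2}$
$s{\left(O \right)} = \frac{2}{1701}$ ($s{\left(O \right)} = - 2 \left(- \frac{21}{\left(36 - 9 \left(-5\right)^{2}\right)^{2}}\right) = - 2 \left(- \frac{21}{\left(36 - 225\right)^{2}}\right) = - 2 \left(- \frac{21}{\left(-189\right)^{2}}\right) = - 2 \left(- \frac{21}{35721}\right) = - 2 \left(\left(-21\right) \frac{1}{35721}\right) = \left(-2\right) \left(- \frac{1}{1701}\right) = \frac{2}{1701}$)
$s{\left(56 \right)} - 1764 = \frac{2}{1701} - 1764 = - \frac{3000562}{1701}$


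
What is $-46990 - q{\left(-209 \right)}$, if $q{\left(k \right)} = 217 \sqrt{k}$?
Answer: $-46990 - 217 i \sqrt{209} \approx -46990.0 - 3137.1 i$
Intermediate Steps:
$-46990 - q{\left(-209 \right)} = -46990 - 217 \sqrt{-209} = -46990 - 217 i \sqrt{209}$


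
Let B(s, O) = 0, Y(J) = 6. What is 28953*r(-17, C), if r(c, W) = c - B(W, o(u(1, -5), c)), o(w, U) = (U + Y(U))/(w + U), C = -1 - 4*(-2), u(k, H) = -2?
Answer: -492201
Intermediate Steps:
C = 7 (C = -1 + 8 = 7)
o(w, U) = (6 + U)/(U + w) (o(w, U) = (U + 6)/(w + U) = (6 + U)/(U + w))
r(c, W) = c (r(c, W) = c - 1*0 = c + 0 = c)
28953*r(-17, C) = 28953*(-17) = -492201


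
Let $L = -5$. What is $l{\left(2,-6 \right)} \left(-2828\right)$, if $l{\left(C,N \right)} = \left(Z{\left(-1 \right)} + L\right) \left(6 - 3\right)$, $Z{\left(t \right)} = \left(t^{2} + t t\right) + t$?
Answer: $33936$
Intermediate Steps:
$Z{\left(t \right)} = t + 2 t^{2}$ ($Z{\left(t \right)} = \left(t^{2} + t^{2}\right) + t = 2 t^{2} + t = t + 2 t^{2}$)
$l{\left(C,N \right)} = -12$ ($l{\left(C,N \right)} = \left(- (1 + 2 \left(-1\right)) - 5\right) \left(6 - 3\right) = \left(- (1 - 2) - 5\right) 3 = \left(\left(-1\right) \left(-1\right) - 5\right) 3 = \left(1 - 5\right) 3 = \left(-4\right) 3 = -12$)
$l{\left(2,-6 \right)} \left(-2828\right) = \left(-12\right) \left(-2828\right) = 33936$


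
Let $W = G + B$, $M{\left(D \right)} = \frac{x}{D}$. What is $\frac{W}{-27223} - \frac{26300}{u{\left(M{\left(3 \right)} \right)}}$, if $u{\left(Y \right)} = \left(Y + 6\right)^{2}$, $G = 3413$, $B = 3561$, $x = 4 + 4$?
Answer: $- \frac{1612099631}{4600687} \approx -350.4$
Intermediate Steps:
$x = 8$
$M{\left(D \right)} = \frac{8}{D}$
$W = 6974$ ($W = 3413 + 3561 = 6974$)
$u{\left(Y \right)} = \left(6 + Y\right)^{2}$
$\frac{W}{-27223} - \frac{26300}{u{\left(M{\left(3 \right)} \right)}} = \frac{6974}{-27223} - \frac{26300}{\left(6 + \frac{8}{3}\right)^{2}} = 6974 \left(- \frac{1}{27223}\right) - \frac{26300}{\left(6 + 8 \cdot \frac{1}{3}\right)^{2}} = - \frac{6974}{27223} - \frac{26300}{\left(6 + \frac{8}{3}\right)^{2}} = - \frac{6974}{27223} - \frac{26300}{\left(\frac{26}{3}\right)^{2}} = - \frac{6974}{27223} - \frac{26300}{\frac{676}{9}} = - \frac{6974}{27223} - \frac{59175}{169} = - \frac{1612099631}{4600687}$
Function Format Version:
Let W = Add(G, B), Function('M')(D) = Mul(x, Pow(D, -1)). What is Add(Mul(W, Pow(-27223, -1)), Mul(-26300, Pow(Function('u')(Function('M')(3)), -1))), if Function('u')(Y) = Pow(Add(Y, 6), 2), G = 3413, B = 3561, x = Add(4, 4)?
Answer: Rational(-1612099631, 4600687) ≈ -350.40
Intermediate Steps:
x = 8
Function('M')(D) = Mul(8, Pow(D, -1))
W = 6974 (W = Add(3413, 3561) = 6974)
Function('u')(Y) = Pow(Add(6, Y), 2)
Add(Mul(W, Pow(-27223, -1)), Mul(-26300, Pow(Function('u')(Function('M')(3)), -1))) = Add(Mul(6974, Pow(-27223, -1)), Mul(-26300, Pow(Pow(Add(6, Mul(8, Pow(3, -1))), 2), -1))) = Add(Mul(6974, Rational(-1, 27223)), Mul(-26300, Pow(Pow(Add(6, Mul(8, Rational(1, 3))), 2), -1))) = Add(Rational(-6974, 27223), Mul(-26300, Pow(Pow(Add(6, Rational(8, 3)), 2), -1))) = Add(Rational(-6974, 27223), Mul(-26300, Pow(Pow(Rational(26, 3), 2), -1))) = Add(Rational(-6974, 27223), Mul(-26300, Pow(Rational(676, 9), -1))) = Add(Rational(-6974, 27223), Mul(-26300, Rational(9, 676))) = Add(Rational(-6974, 27223), Rational(-59175, 169)) = Rational(-1612099631, 4600687)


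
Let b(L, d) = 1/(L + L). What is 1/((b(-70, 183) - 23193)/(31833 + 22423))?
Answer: -7595840/3247021 ≈ -2.3393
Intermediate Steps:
b(L, d) = 1/(2*L)
1/((b(-70, 183) - 23193)/(31833 + 22423)) = 1/(((½)/(-70) - 23193)/(31833 + 22423)) = 1/(((½)*(-1/70) - 23193)/54256) = 1/((-1/140 - 23193)*(1/54256)) = 1/(-3247021/140*1/54256) = 1/(-3247021/7595840) = -7595840/3247021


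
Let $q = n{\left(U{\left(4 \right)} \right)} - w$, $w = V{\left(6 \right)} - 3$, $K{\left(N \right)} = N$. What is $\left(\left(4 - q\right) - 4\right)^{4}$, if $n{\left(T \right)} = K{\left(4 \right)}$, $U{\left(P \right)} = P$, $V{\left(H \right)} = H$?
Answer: $1$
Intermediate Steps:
$n{\left(T \right)} = 4$
$w = 3$ ($w = 6 - 3 = 3$)
$q = 1$ ($q = 4 - 3 = 1$)
$\left(\left(4 - q\right) - 4\right)^{4} = \left(\left(4 - 1\right) - 4\right)^{4} = \left(3 - 4\right)^{4} = \left(-1\right)^{4} = 1$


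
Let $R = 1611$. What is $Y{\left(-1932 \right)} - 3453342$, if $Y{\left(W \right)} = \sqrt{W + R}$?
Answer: $-3453342 + i \sqrt{321} \approx -3.4533 \cdot 10^{6} + 17.916 i$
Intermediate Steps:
$Y{\left(W \right)} = \sqrt{1611 + W}$ ($Y{\left(W \right)} = \sqrt{W + 1611} = \sqrt{1611 + W}$)
$Y{\left(-1932 \right)} - 3453342 = \sqrt{1611 - 1932} - 3453342 = \sqrt{-321} - 3453342 = i \sqrt{321} - 3453342 = -3453342 + i \sqrt{321}$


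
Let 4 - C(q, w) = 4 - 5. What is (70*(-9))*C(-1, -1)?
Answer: -3150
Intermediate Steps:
C(q, w) = 5 (C(q, w) = 4 - (4 - 5) = 4 - 1*(-1) = 4 + 1 = 5)
(70*(-9))*C(-1, -1) = (70*(-9))*5 = -630*5 = -3150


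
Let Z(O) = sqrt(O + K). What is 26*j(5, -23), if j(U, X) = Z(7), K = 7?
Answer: 26*sqrt(14) ≈ 97.283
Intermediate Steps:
Z(O) = sqrt(7 + O) (Z(O) = sqrt(O + 7) = sqrt(7 + O))
j(U, X) = sqrt(14) (j(U, X) = sqrt(7 + 7) = sqrt(14))
26*j(5, -23) = 26*sqrt(14)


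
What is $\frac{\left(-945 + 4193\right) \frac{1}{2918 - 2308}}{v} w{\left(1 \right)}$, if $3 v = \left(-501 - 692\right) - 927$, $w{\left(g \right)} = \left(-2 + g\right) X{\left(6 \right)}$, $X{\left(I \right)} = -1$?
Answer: $- \frac{609}{80825} \approx -0.0075348$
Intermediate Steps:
$w{\left(g \right)} = 2 - g$ ($w{\left(g \right)} = \left(-2 + g\right) \left(-1\right) = 2 - g$)
$v = - \frac{2120}{3}$ ($v = \frac{\left(-501 - 692\right) - 927}{3} = \frac{-1193 - 927}{3} = \frac{1}{3} \left(-2120\right) = - \frac{2120}{3} \approx -706.67$)
$\frac{\left(-945 + 4193\right) \frac{1}{2918 - 2308}}{v} w{\left(1 \right)} = \frac{\left(-945 + 4193\right) \frac{1}{2918 - 2308}}{- \frac{2120}{3}} \left(2 - 1\right) = \frac{3248}{610} \left(- \frac{3}{2120}\right) \left(2 - 1\right) = 3248 \cdot \frac{1}{610} \left(- \frac{3}{2120}\right) 1 = \frac{1624}{305} \left(- \frac{3}{2120}\right) 1 = \left(- \frac{609}{80825}\right) 1 = - \frac{609}{80825}$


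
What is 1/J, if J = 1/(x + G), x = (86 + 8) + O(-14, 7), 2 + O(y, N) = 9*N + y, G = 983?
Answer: 1124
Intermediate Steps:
O(y, N) = -2 + y + 9*N (O(y, N) = -2 + (9*N + y) = -2 + (y + 9*N) = -2 + y + 9*N)
x = 141 (x = (86 + 8) + (-2 - 14 + 9*7) = 94 + (-2 - 14 + 63) = 94 + 47 = 141)
J = 1/1124 (J = 1/(141 + 983) = 1/1124 ≈ 0.00088968)
1/J = 1/(1/1124) = 1124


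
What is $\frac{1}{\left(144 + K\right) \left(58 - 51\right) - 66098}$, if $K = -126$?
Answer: $- \frac{1}{65972} \approx -1.5158 \cdot 10^{-5}$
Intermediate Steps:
$\frac{1}{\left(144 + K\right) \left(58 - 51\right) - 66098} = \frac{1}{\left(144 - 126\right) \left(58 - 51\right) - 66098} = \frac{1}{18 \left(58 - 51\right) - 66098} = \frac{1}{18 \cdot 7 - 66098} = \frac{1}{126 - 66098} = \frac{1}{-65972} = - \frac{1}{65972}$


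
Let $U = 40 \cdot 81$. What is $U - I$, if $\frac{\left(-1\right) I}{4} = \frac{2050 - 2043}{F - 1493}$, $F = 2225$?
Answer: $\frac{592927}{183} \approx 3240.0$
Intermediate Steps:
$U = 3240$
$I = - \frac{7}{183}$ ($I = - 4 \frac{2050 - 2043}{2225 - 1493} = - 4 \cdot \frac{7}{732} = - 4 \cdot 7 \cdot \frac{1}{732} = \left(-4\right) \frac{7}{732} = - \frac{7}{183} \approx -0.038251$)
$U - I = 3240 - - \frac{7}{183} = 3240 + \frac{7}{183} = \frac{592927}{183}$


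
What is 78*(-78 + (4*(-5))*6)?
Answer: -15444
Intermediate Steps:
78*(-78 + (4*(-5))*6) = 78*(-78 - 20*6) = 78*(-78 - 120) = 78*(-198) = -15444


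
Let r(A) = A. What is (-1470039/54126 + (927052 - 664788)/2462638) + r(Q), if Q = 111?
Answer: 1864919337575/22215457398 ≈ 83.947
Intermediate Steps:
(-1470039/54126 + (927052 - 664788)/2462638) + r(Q) = (-1470039/54126 + (927052 - 664788)/2462638) + 111 = (-1470039*1/54126 + 262264*(1/2462638)) + 111 = (-490013/18042 + 131132/1231319) + 111 = -600996433603/22215457398 + 111 = 1864919337575/22215457398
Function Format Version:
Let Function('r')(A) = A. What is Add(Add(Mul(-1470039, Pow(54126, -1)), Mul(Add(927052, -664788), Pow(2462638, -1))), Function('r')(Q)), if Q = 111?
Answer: Rational(1864919337575, 22215457398) ≈ 83.947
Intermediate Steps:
Add(Add(Mul(-1470039, Pow(54126, -1)), Mul(Add(927052, -664788), Pow(2462638, -1))), Function('r')(Q)) = Add(Add(Mul(-1470039, Pow(54126, -1)), Mul(Add(927052, -664788), Pow(2462638, -1))), 111) = Add(Add(Mul(-1470039, Rational(1, 54126)), Mul(262264, Rational(1, 2462638))), 111) = Add(Add(Rational(-490013, 18042), Rational(131132, 1231319)), 111) = Add(Rational(-600996433603, 22215457398), 111) = Rational(1864919337575, 22215457398)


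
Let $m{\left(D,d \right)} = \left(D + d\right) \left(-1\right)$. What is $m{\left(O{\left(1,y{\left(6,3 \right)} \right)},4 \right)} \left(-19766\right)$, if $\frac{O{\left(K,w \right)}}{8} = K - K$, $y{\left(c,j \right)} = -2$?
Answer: $79064$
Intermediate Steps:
$O{\left(K,w \right)} = 0$ ($O{\left(K,w \right)} = 8 \left(K - K\right) = 8 \cdot 0 = 0$)
$m{\left(D,d \right)} = - D - d$
$m{\left(O{\left(1,y{\left(6,3 \right)} \right)},4 \right)} \left(-19766\right) = \left(\left(-1\right) 0 - 4\right) \left(-19766\right) = \left(0 - 4\right) \left(-19766\right) = \left(-4\right) \left(-19766\right) = 79064$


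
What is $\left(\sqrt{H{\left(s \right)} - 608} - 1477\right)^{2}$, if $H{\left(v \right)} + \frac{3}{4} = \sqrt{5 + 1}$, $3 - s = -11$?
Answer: $\frac{\left(2954 - i \sqrt{2435 - 4 \sqrt{6}}\right)^{2}}{4} \approx 2.1809 \cdot 10^{6} - 72737.0 i$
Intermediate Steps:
$s = 14$ ($s = 3 - -11 = 3 + 11 = 14$)
$H{\left(v \right)} = - \frac{3}{4} + \sqrt{6}$ ($H{\left(v \right)} = - \frac{3}{4} + \sqrt{5 + 1} = - \frac{3}{4} + \sqrt{6}$)
$\left(\sqrt{H{\left(s \right)} - 608} - 1477\right)^{2} = \left(\sqrt{\left(- \frac{3}{4} + \sqrt{6}\right) - 608} - 1477\right)^{2} = \left(\sqrt{- \frac{2435}{4} + \sqrt{6}} - 1477\right)^{2} = \left(-1477 + \sqrt{- \frac{2435}{4} + \sqrt{6}}\right)^{2}$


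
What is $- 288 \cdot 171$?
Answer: $-49248$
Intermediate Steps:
$- 288 \cdot 171 = \left(-1\right) 49248 = -49248$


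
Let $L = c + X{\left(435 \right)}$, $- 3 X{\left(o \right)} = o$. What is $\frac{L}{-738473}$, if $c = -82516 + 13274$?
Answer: $\frac{69387}{738473} \approx 0.09396$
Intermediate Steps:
$X{\left(o \right)} = - \frac{o}{3}$
$c = -69242$
$L = -69387$ ($L = -69242 - 145 = -69387$)
$\frac{L}{-738473} = - \frac{69387}{-738473} = \left(-69387\right) \left(- \frac{1}{738473}\right) = \frac{69387}{738473}$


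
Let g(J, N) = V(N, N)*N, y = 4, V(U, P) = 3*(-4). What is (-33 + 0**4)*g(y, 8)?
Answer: 3168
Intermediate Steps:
V(U, P) = -12
g(J, N) = -12*N
(-33 + 0**4)*g(y, 8) = (-33 + 0**4)*(-12*8) = (-33 + 0)*(-96) = -33*(-96) = 3168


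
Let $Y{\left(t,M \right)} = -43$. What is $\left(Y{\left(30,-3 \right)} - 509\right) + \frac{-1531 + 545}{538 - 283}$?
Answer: $- \frac{8338}{15} \approx -555.87$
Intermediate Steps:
$\left(Y{\left(30,-3 \right)} - 509\right) + \frac{-1531 + 545}{538 - 283} = \left(-43 - 509\right) + \frac{-1531 + 545}{538 - 283} = -552 - \frac{986}{255} = -552 - \frac{58}{15} = - \frac{8338}{15}$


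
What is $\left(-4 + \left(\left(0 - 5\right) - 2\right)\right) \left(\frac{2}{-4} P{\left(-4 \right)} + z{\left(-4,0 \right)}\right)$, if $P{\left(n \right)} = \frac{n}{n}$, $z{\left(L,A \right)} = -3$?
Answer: $\frac{77}{2} \approx 38.5$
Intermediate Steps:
$P{\left(n \right)} = 1$
$\left(-4 + \left(\left(0 - 5\right) - 2\right)\right) \left(\frac{2}{-4} P{\left(-4 \right)} + z{\left(-4,0 \right)}\right) = \left(-4 + \left(\left(0 - 5\right) - 2\right)\right) \left(\frac{2}{-4} \cdot 1 - 3\right) = \left(-4 - 7\right) \left(2 \left(- \frac{1}{4}\right) 1 - 3\right) = \left(-4 - 7\right) \left(\left(- \frac{1}{2}\right) 1 - 3\right) = - 11 \left(- \frac{1}{2} - 3\right) = \left(-11\right) \left(- \frac{7}{2}\right) = \frac{77}{2}$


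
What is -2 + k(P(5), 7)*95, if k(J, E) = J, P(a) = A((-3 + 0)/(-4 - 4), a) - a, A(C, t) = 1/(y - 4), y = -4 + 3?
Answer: -496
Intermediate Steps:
y = -1
A(C, t) = -1/5 (A(C, t) = 1/(-1 - 4) = 1/(-5) = -1/5)
P(a) = -1/5 - a
-2 + k(P(5), 7)*95 = -2 + (-1/5 - 1*5)*95 = -2 + (-1/5 - 5)*95 = -2 - 26/5*95 = -2 - 494 = -496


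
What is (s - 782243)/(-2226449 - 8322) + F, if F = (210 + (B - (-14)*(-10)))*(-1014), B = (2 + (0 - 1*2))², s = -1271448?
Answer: -158621991889/2234771 ≈ -70979.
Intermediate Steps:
B = 0 (B = (2 + (0 - 2))² = (2 - 2)² = 0² = 0)
F = -70980 (F = (210 + (0 - (-14)*(-10)))*(-1014) = (210 + (0 - 1*140))*(-1014) = (210 + (0 - 140))*(-1014) = (210 - 140)*(-1014) = 70*(-1014) = -70980)
(s - 782243)/(-2226449 - 8322) + F = (-1271448 - 782243)/(-2226449 - 8322) - 70980 = -2053691/(-2234771) - 70980 = -2053691*(-1/2234771) - 70980 = 2053691/2234771 - 70980 = -158621991889/2234771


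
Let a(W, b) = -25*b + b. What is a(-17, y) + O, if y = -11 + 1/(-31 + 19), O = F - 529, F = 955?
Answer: 692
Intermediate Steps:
O = 426 (O = 955 - 529 = 426)
y = -133/12 (y = -11 + 1/(-12) = -11 - 1/12 = -133/12 ≈ -11.083)
a(W, b) = -24*b
a(-17, y) + O = -24*(-133/12) + 426 = 266 + 426 = 692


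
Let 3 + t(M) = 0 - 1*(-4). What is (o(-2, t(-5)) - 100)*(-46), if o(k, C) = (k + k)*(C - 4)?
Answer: 4048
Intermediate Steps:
t(M) = 1 (t(M) = -3 + (0 - 1*(-4)) = -3 + (0 + 4) = -3 + 4 = 1)
o(k, C) = 2*k*(-4 + C) (o(k, C) = (2*k)*(-4 + C) = 2*k*(-4 + C))
(o(-2, t(-5)) - 100)*(-46) = (2*(-2)*(-4 + 1) - 100)*(-46) = (2*(-2)*(-3) - 100)*(-46) = (12 - 100)*(-46) = -88*(-46) = 4048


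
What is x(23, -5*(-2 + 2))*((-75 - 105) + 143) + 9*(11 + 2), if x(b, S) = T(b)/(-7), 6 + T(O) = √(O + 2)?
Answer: 782/7 ≈ 111.71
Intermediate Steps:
T(O) = -6 + √(2 + O) (T(O) = -6 + √(O + 2) = -6 + √(2 + O))
x(b, S) = 6/7 - √(2 + b)/7 (x(b, S) = (-6 + √(2 + b))/(-7) = (-6 + √(2 + b))*(-⅐) = 6/7 - √(2 + b)/7)
x(23, -5*(-2 + 2))*((-75 - 105) + 143) + 9*(11 + 2) = (6/7 - √(2 + 23)/7)*((-75 - 105) + 143) + 9*(11 + 2) = (6/7 - √25/7)*(-180 + 143) + 9*13 = (6/7 - ⅐*5)*(-37) + 117 = (6/7 - 5/7)*(-37) + 117 = (⅐)*(-37) + 117 = -37/7 + 117 = 782/7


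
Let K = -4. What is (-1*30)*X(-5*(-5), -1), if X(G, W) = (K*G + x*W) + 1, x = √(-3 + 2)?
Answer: 2970 + 30*I ≈ 2970.0 + 30.0*I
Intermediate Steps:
x = I (x = √(-1) = I ≈ 1.0*I)
X(G, W) = 1 - 4*G + I*W (X(G, W) = (-4*G + I*W) + 1 = 1 - 4*G + I*W)
(-1*30)*X(-5*(-5), -1) = (-1*30)*(1 - (-20)*(-5) + I*(-1)) = -30*(1 - 4*25 - I) = -30*(1 - 100 - I) = -30*(-99 - I) = 2970 + 30*I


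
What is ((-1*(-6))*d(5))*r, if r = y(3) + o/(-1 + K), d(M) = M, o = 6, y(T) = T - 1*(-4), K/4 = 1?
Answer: 270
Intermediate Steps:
K = 4 (K = 4*1 = 4)
y(T) = 4 + T (y(T) = T + 4 = 4 + T)
r = 9 (r = (4 + 3) + 6/(-1 + 4) = 7 + 6/3 = 7 + 6*(⅓) = 7 + 2 = 9)
((-1*(-6))*d(5))*r = (-1*(-6)*5)*9 = (6*5)*9 = 30*9 = 270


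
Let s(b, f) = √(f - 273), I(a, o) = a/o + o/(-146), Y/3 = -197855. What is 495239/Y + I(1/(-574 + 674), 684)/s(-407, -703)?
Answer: -495239/593565 + 23392727*I*√61/1218340800 ≈ -0.83435 + 0.14996*I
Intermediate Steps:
Y = -593565 (Y = 3*(-197855) = -593565)
I(a, o) = -o/146 + a/o (I(a, o) = a/o + o*(-1/146) = a/o - o/146 = -o/146 + a/o)
s(b, f) = √(-273 + f)
495239/Y + I(1/(-574 + 674), 684)/s(-407, -703) = 495239/(-593565) + (-1/146*684 + 1/((-574 + 674)*684))/(√(-273 - 703)) = 495239*(-1/593565) + (-342/73 + (1/684)/100)/(√(-976)) = -495239/593565 + (-342/73 + (1/100)*(1/684))/((4*I*√61)) = -495239/593565 + (-342/73 + 1/68400)*(-I*√61/244) = -495239/593565 - (-23392727)*I*√61/1218340800 = -495239/593565 + 23392727*I*√61/1218340800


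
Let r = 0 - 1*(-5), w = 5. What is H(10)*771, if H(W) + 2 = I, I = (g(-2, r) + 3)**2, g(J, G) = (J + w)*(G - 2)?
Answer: 109482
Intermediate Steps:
r = 5 (r = 0 + 5 = 5)
g(J, G) = (-2 + G)*(5 + J) (g(J, G) = (J + 5)*(G - 2) = (5 + J)*(-2 + G) = (-2 + G)*(5 + J))
I = 144 (I = ((-10 - 2*(-2) + 5*5 + 5*(-2)) + 3)**2 = ((-10 + 4 + 25 - 10) + 3)**2 = (9 + 3)**2 = 12**2 = 144)
H(W) = 142 (H(W) = -2 + 144 = 142)
H(10)*771 = 142*771 = 109482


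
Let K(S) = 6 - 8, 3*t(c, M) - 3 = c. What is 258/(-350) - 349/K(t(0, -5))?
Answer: 60817/350 ≈ 173.76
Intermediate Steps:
t(c, M) = 1 + c/3
K(S) = -2
258/(-350) - 349/K(t(0, -5)) = 258/(-350) - 349/(-2) = 258*(-1/350) - 349*(-½) = -129/175 + 349/2 = 60817/350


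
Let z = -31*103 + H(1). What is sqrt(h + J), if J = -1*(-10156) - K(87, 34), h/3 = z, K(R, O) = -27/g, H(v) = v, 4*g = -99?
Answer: 4*sqrt(4378)/11 ≈ 24.061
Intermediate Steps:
g = -99/4 (g = (1/4)*(-99) = -99/4 ≈ -24.750)
K(R, O) = 12/11 (K(R, O) = -27/(-99/4) = -27*(-4/99) = 12/11)
z = -3192 (z = -31*103 + 1 = -3193 + 1 = -3192)
h = -9576 (h = 3*(-3192) = -9576)
J = 111704/11 (J = -1*(-10156) - 1*12/11 = 10156 - 12/11 = 111704/11 ≈ 10155.)
sqrt(h + J) = sqrt(-9576 + 111704/11) = sqrt(6368/11) = 4*sqrt(4378)/11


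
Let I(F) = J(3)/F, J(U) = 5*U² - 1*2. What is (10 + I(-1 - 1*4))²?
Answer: 49/25 ≈ 1.9600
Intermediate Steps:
J(U) = -2 + 5*U² (J(U) = 5*U² - 2 = -2 + 5*U²)
I(F) = 43/F (I(F) = (-2 + 5*3²)/F = (-2 + 5*9)/F = (-2 + 45)/F = 43/F)
(10 + I(-1 - 1*4))² = (10 + 43/(-1 - 1*4))² = (10 + 43/(-1 - 4))² = (10 + 43/(-5))² = (10 + 43*(-⅕))² = (10 - 43/5)² = (7/5)² = 49/25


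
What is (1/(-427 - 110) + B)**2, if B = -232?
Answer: 15521422225/288369 ≈ 53825.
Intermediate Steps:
(1/(-427 - 110) + B)**2 = (1/(-427 - 110) - 232)**2 = (1/(-537) - 232)**2 = (-1/537 - 232)**2 = (-124585/537)**2 = 15521422225/288369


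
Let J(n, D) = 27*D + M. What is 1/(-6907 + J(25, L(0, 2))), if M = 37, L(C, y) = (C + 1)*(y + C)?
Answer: -1/6816 ≈ -0.00014671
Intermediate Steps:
L(C, y) = (1 + C)*(C + y)
J(n, D) = 37 + 27*D (J(n, D) = 27*D + 37 = 37 + 27*D)
1/(-6907 + J(25, L(0, 2))) = 1/(-6907 + (37 + 27*(0 + 2 + 0² + 0*2))) = 1/(-6907 + (37 + 27*(0 + 2 + 0 + 0))) = 1/(-6907 + (37 + 27*2)) = 1/(-6907 + (37 + 54)) = 1/(-6907 + 91) = 1/(-6816) = -1/6816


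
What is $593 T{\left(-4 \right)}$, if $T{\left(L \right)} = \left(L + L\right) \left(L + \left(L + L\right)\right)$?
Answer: $56928$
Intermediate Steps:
$T{\left(L \right)} = 6 L^{2}$ ($T{\left(L \right)} = 2 L \left(L + 2 L\right) = 2 L 3 L = 6 L^{2}$)
$593 T{\left(-4 \right)} = 593 \cdot 6 \left(-4\right)^{2} = 593 \cdot 6 \cdot 16 = 593 \cdot 96 = 56928$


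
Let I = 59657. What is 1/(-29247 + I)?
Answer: 1/30410 ≈ 3.2884e-5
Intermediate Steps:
1/(-29247 + I) = 1/(-29247 + 59657) = 1/30410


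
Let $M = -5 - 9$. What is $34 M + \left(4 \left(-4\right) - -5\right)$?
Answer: $-487$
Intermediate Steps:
$M = -14$
$34 M + \left(4 \left(-4\right) - -5\right) = 34 \left(-14\right) + \left(4 \left(-4\right) - -5\right) = -476 + \left(-16 + 5\right) = -476 - 11 = -487$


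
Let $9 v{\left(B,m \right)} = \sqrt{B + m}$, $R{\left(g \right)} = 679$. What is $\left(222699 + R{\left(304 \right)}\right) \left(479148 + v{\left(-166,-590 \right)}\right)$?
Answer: $107031121944 + \frac{446756 i \sqrt{21}}{3} \approx 1.0703 \cdot 10^{11} + 6.8243 \cdot 10^{5} i$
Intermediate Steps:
$v{\left(B,m \right)} = \frac{\sqrt{B + m}}{9}$
$\left(222699 + R{\left(304 \right)}\right) \left(479148 + v{\left(-166,-590 \right)}\right) = \left(222699 + 679\right) \left(479148 + \frac{\sqrt{-166 - 590}}{9}\right) = 223378 \left(479148 + \frac{\sqrt{-756}}{9}\right) = 223378 \left(479148 + \frac{6 i \sqrt{21}}{9}\right) = 223378 \left(479148 + \frac{2 i \sqrt{21}}{3}\right) = 107031121944 + \frac{446756 i \sqrt{21}}{3}$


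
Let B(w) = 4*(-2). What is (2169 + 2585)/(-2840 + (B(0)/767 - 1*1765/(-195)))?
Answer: -10938954/6514037 ≈ -1.6793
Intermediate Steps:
B(w) = -8
(2169 + 2585)/(-2840 + (B(0)/767 - 1*1765/(-195))) = (2169 + 2585)/(-2840 + (-8/767 - 1*1765/(-195))) = 4754/(-2840 + (-8*1/767 - 1765*(-1/195))) = 4754/(-2840 + (-8/767 + 353/39)) = 4754/(-2840 + 20803/2301) = 4754/(-6514037/2301) = 4754*(-2301/6514037) = -10938954/6514037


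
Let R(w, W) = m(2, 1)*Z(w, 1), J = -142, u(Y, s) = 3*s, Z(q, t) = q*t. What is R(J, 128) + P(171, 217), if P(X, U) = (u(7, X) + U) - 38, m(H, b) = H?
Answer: 408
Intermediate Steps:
P(X, U) = -38 + U + 3*X (P(X, U) = (3*X + U) - 38 = (U + 3*X) - 38 = -38 + U + 3*X)
R(w, W) = 2*w (R(w, W) = 2*(w*1) = 2*w)
R(J, 128) + P(171, 217) = 2*(-142) + (-38 + 217 + 3*171) = -284 + (-38 + 217 + 513) = -284 + 692 = 408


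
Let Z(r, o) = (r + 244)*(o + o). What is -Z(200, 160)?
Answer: -142080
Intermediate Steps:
Z(r, o) = 2*o*(244 + r) (Z(r, o) = (244 + r)*(2*o) = 2*o*(244 + r))
-Z(200, 160) = -2*160*(244 + 200) = -2*160*444 = -1*142080 = -142080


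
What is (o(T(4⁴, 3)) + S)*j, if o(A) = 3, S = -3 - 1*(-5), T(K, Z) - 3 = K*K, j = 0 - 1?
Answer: -5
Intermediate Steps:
j = -1
T(K, Z) = 3 + K² (T(K, Z) = 3 + K*K = 3 + K²)
S = 2 (S = -3 + 5 = 2)
(o(T(4⁴, 3)) + S)*j = (3 + 2)*(-1) = 5*(-1) = -5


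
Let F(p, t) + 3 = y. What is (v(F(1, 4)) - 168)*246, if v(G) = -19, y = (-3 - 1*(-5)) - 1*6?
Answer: -46002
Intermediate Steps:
y = -4 (y = (-3 + 5) - 6 = 2 - 6 = -4)
F(p, t) = -7 (F(p, t) = -3 - 4 = -7)
(v(F(1, 4)) - 168)*246 = (-19 - 168)*246 = -187*246 = -46002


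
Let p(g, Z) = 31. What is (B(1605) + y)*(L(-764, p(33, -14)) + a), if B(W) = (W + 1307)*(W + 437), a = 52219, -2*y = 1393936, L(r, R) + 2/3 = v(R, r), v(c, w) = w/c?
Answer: 25480345185368/93 ≈ 2.7398e+11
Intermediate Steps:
L(r, R) = -⅔ + r/R
y = -696968 (y = -½*1393936 = -696968)
B(W) = (437 + W)*(1307 + W) (B(W) = (1307 + W)*(437 + W) = (437 + W)*(1307 + W))
(B(1605) + y)*(L(-764, p(33, -14)) + a) = ((571159 + 1605² + 1744*1605) - 696968)*((-⅔ - 764/31) + 52219) = ((571159 + 2576025 + 2799120) - 696968)*((-⅔ - 764*1/31) + 52219) = (5946304 - 696968)*((-⅔ - 764/31) + 52219) = 5249336*(-2354/93 + 52219) = 5249336*(4854013/93) = 25480345185368/93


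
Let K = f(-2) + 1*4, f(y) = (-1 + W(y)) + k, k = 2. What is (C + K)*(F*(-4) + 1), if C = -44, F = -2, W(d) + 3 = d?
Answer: -396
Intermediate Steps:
W(d) = -3 + d
f(y) = -2 + y (f(y) = (-1 + (-3 + y)) + 2 = (-4 + y) + 2 = -2 + y)
K = 0 (K = (-2 - 2) + 1*4 = -4 + 4 = 0)
(C + K)*(F*(-4) + 1) = (-44 + 0)*(-2*(-4) + 1) = -44*(8 + 1) = -44*9 = -396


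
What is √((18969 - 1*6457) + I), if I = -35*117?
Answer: √8417 ≈ 91.744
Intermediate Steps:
I = -4095
√((18969 - 1*6457) + I) = √((18969 - 1*6457) - 4095) = √((18969 - 6457) - 4095) = √(12512 - 4095) = √8417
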